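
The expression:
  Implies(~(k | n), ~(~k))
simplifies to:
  k | n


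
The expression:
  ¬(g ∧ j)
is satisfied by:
  {g: False, j: False}
  {j: True, g: False}
  {g: True, j: False}


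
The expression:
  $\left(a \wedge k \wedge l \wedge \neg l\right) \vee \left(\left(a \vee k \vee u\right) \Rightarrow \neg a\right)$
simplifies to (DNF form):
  $\neg a$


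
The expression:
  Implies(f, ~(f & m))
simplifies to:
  ~f | ~m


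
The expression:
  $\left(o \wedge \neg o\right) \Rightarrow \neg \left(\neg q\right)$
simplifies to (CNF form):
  $\text{True}$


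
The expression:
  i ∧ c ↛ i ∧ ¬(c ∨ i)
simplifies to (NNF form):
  False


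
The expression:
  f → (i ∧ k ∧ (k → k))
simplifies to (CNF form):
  (i ∨ ¬f) ∧ (k ∨ ¬f)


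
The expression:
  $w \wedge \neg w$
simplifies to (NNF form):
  $\text{False}$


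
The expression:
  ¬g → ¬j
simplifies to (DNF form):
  g ∨ ¬j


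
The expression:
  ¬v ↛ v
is always true.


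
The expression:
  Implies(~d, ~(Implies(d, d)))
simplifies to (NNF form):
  d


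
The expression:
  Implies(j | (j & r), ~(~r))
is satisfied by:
  {r: True, j: False}
  {j: False, r: False}
  {j: True, r: True}


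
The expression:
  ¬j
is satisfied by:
  {j: False}


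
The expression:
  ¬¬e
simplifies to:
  e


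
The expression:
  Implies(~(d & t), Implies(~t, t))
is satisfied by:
  {t: True}


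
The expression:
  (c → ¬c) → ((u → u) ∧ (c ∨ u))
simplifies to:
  c ∨ u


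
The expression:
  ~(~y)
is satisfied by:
  {y: True}


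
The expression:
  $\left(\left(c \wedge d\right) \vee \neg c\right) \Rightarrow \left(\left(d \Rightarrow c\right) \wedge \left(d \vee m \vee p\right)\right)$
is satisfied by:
  {c: True, m: True, p: True, d: False}
  {c: True, m: True, p: False, d: False}
  {c: True, p: True, m: False, d: False}
  {c: True, p: False, m: False, d: False}
  {d: True, c: True, m: True, p: True}
  {d: True, c: True, m: True, p: False}
  {d: True, c: True, m: False, p: True}
  {d: True, c: True, m: False, p: False}
  {m: True, p: True, c: False, d: False}
  {m: True, c: False, p: False, d: False}
  {p: True, c: False, m: False, d: False}


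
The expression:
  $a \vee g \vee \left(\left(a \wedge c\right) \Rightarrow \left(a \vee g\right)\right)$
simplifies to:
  $\text{True}$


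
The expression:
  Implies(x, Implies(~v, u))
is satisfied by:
  {v: True, u: True, x: False}
  {v: True, u: False, x: False}
  {u: True, v: False, x: False}
  {v: False, u: False, x: False}
  {x: True, v: True, u: True}
  {x: True, v: True, u: False}
  {x: True, u: True, v: False}


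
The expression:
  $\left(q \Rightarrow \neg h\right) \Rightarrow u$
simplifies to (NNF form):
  $u \vee \left(h \wedge q\right)$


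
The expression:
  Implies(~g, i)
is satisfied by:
  {i: True, g: True}
  {i: True, g: False}
  {g: True, i: False}


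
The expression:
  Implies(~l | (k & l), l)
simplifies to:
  l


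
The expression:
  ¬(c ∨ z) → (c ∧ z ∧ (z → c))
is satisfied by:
  {z: True, c: True}
  {z: True, c: False}
  {c: True, z: False}


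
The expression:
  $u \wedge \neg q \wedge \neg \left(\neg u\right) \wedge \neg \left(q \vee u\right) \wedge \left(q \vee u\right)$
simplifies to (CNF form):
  $\text{False}$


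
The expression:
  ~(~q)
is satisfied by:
  {q: True}


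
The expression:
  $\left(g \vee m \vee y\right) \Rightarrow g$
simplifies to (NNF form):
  $g \vee \left(\neg m \wedge \neg y\right)$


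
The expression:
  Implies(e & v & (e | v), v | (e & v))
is always true.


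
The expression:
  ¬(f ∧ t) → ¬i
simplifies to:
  (f ∧ t) ∨ ¬i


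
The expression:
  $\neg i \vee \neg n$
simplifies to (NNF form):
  $\neg i \vee \neg n$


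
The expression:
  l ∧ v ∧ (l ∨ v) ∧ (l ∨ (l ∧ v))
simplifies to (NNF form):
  l ∧ v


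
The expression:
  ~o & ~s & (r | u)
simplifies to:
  ~o & ~s & (r | u)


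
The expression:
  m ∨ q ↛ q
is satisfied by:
  {m: True}


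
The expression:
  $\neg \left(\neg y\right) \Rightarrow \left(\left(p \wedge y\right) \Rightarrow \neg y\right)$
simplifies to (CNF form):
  $\neg p \vee \neg y$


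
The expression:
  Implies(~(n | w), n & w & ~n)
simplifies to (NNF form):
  n | w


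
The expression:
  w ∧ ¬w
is never true.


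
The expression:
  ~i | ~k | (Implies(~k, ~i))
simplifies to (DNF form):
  True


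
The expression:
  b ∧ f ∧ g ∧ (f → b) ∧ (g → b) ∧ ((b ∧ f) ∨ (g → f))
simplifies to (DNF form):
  b ∧ f ∧ g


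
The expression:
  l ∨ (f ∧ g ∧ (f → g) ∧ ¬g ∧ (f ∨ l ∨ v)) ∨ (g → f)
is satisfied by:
  {l: True, f: True, g: False}
  {l: True, f: False, g: False}
  {f: True, l: False, g: False}
  {l: False, f: False, g: False}
  {g: True, l: True, f: True}
  {g: True, l: True, f: False}
  {g: True, f: True, l: False}


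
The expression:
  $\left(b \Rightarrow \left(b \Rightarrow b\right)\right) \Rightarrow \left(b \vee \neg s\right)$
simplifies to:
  $b \vee \neg s$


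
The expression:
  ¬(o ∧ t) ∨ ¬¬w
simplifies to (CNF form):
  w ∨ ¬o ∨ ¬t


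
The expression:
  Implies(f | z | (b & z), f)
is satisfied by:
  {f: True, z: False}
  {z: False, f: False}
  {z: True, f: True}


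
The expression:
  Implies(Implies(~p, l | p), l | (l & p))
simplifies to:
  l | ~p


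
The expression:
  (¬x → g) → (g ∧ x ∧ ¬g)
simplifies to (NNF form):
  ¬g ∧ ¬x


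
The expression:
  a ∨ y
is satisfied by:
  {a: True, y: True}
  {a: True, y: False}
  {y: True, a: False}


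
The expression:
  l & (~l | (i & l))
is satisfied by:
  {i: True, l: True}


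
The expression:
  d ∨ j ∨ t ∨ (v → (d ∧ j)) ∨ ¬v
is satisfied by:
  {d: True, t: True, j: True, v: False}
  {d: True, t: True, j: False, v: False}
  {d: True, j: True, v: False, t: False}
  {d: True, j: False, v: False, t: False}
  {t: True, j: True, v: False, d: False}
  {t: True, j: False, v: False, d: False}
  {j: True, t: False, v: False, d: False}
  {j: False, t: False, v: False, d: False}
  {d: True, t: True, v: True, j: True}
  {d: True, t: True, v: True, j: False}
  {d: True, v: True, j: True, t: False}
  {d: True, v: True, j: False, t: False}
  {v: True, t: True, j: True, d: False}
  {v: True, t: True, j: False, d: False}
  {v: True, j: True, t: False, d: False}


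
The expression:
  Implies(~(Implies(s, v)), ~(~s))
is always true.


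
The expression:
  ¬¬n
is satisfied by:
  {n: True}


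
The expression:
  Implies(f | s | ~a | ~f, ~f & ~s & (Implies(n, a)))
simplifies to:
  ~f & ~s & (a | ~n)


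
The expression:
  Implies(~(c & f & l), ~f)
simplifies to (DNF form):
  ~f | (c & l)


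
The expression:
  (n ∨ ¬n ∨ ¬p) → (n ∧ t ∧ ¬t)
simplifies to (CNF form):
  False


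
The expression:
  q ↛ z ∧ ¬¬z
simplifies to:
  False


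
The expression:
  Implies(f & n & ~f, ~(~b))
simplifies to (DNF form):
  True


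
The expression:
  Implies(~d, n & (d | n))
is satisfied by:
  {n: True, d: True}
  {n: True, d: False}
  {d: True, n: False}


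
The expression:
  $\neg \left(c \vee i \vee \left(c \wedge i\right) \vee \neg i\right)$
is never true.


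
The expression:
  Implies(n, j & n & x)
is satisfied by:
  {j: True, x: True, n: False}
  {j: True, x: False, n: False}
  {x: True, j: False, n: False}
  {j: False, x: False, n: False}
  {n: True, j: True, x: True}


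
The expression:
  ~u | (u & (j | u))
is always true.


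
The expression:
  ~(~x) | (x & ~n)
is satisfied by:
  {x: True}


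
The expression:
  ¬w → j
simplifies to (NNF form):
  j ∨ w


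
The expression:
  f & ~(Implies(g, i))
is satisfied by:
  {g: True, f: True, i: False}


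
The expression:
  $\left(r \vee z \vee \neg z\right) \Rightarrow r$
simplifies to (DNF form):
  $r$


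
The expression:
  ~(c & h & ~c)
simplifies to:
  True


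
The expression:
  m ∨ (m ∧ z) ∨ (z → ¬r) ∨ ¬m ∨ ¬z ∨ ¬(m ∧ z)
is always true.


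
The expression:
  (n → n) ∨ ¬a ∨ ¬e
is always true.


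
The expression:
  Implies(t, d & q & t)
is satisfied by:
  {d: True, q: True, t: False}
  {d: True, q: False, t: False}
  {q: True, d: False, t: False}
  {d: False, q: False, t: False}
  {d: True, t: True, q: True}


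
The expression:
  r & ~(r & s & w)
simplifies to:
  r & (~s | ~w)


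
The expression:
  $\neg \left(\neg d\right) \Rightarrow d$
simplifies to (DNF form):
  $\text{True}$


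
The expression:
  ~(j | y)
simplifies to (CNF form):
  ~j & ~y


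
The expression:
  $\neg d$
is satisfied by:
  {d: False}


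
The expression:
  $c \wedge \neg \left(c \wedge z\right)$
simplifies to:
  $c \wedge \neg z$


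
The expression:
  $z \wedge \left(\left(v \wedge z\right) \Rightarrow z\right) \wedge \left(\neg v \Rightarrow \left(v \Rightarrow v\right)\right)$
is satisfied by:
  {z: True}


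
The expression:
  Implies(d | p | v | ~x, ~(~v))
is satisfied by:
  {v: True, x: True, d: False, p: False}
  {v: True, x: False, d: False, p: False}
  {v: True, p: True, x: True, d: False}
  {v: True, p: True, x: False, d: False}
  {v: True, d: True, x: True, p: False}
  {v: True, d: True, x: False, p: False}
  {v: True, d: True, p: True, x: True}
  {v: True, d: True, p: True, x: False}
  {x: True, v: False, d: False, p: False}


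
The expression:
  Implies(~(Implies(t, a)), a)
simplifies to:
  a | ~t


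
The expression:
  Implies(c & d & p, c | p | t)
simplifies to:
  True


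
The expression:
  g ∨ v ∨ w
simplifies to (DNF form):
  g ∨ v ∨ w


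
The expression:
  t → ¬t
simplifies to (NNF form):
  ¬t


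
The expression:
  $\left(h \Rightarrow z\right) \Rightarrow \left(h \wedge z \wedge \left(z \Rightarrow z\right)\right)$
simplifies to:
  $h$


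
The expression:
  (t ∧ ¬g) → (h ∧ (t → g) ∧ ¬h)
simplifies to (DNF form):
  g ∨ ¬t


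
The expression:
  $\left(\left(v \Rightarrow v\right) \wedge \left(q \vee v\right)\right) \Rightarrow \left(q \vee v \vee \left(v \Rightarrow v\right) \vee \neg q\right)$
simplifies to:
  $\text{True}$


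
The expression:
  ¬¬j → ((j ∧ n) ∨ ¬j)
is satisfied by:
  {n: True, j: False}
  {j: False, n: False}
  {j: True, n: True}


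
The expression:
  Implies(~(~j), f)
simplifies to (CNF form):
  f | ~j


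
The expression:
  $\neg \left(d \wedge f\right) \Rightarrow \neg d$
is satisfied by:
  {f: True, d: False}
  {d: False, f: False}
  {d: True, f: True}


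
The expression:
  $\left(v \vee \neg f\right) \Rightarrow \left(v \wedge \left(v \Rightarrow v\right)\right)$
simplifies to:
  $f \vee v$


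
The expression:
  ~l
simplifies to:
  ~l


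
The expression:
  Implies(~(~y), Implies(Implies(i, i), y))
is always true.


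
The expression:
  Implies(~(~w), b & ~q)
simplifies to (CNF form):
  (b | ~w) & (~q | ~w)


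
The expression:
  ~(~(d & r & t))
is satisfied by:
  {t: True, r: True, d: True}


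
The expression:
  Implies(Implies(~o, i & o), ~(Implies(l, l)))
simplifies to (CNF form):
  ~o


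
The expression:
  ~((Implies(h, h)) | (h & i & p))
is never true.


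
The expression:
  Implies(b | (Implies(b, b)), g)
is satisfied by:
  {g: True}


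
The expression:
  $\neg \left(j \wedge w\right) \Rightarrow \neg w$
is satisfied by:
  {j: True, w: False}
  {w: False, j: False}
  {w: True, j: True}


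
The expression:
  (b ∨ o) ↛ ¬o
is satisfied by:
  {o: True}


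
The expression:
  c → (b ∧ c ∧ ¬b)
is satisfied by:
  {c: False}


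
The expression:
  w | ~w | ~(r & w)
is always true.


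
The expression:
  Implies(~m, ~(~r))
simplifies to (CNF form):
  m | r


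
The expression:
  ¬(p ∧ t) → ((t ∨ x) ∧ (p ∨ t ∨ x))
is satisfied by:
  {x: True, t: True}
  {x: True, t: False}
  {t: True, x: False}


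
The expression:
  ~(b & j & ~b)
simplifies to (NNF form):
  True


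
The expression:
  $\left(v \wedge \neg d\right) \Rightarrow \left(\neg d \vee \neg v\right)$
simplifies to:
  $\text{True}$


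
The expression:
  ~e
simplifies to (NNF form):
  ~e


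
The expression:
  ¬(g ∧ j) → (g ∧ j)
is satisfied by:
  {j: True, g: True}


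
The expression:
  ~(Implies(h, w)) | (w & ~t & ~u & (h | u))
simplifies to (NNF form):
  h & (~t | ~w) & (~u | ~w)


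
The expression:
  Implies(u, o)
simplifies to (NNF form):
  o | ~u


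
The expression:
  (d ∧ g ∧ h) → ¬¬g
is always true.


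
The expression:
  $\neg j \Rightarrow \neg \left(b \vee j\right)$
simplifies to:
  $j \vee \neg b$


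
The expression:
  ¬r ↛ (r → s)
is never true.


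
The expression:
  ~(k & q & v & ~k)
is always true.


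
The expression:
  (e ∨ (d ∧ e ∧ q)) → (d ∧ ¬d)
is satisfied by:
  {e: False}


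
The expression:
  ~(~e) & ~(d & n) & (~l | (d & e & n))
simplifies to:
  e & ~l & (~d | ~n)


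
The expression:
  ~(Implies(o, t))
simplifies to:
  o & ~t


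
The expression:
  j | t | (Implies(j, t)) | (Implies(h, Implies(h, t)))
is always true.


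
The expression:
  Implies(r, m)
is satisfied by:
  {m: True, r: False}
  {r: False, m: False}
  {r: True, m: True}


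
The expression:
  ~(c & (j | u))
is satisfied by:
  {u: False, c: False, j: False}
  {j: True, u: False, c: False}
  {u: True, j: False, c: False}
  {j: True, u: True, c: False}
  {c: True, j: False, u: False}


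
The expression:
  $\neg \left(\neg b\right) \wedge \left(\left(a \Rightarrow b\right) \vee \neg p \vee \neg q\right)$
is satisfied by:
  {b: True}


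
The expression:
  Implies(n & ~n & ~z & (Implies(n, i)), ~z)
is always true.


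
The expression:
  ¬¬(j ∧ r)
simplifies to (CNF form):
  j ∧ r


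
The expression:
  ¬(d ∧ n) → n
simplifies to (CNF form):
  n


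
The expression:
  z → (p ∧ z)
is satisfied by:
  {p: True, z: False}
  {z: False, p: False}
  {z: True, p: True}


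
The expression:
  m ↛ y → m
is always true.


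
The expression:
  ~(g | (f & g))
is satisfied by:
  {g: False}


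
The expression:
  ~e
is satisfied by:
  {e: False}


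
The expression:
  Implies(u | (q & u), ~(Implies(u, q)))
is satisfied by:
  {u: False, q: False}
  {q: True, u: False}
  {u: True, q: False}


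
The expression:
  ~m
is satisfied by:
  {m: False}


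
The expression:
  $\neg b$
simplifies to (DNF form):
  $\neg b$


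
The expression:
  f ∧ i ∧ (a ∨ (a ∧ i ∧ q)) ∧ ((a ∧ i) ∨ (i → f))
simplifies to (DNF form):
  a ∧ f ∧ i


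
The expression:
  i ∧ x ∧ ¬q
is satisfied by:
  {i: True, x: True, q: False}


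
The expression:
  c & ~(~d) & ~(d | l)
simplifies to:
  False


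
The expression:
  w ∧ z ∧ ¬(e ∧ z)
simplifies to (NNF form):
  w ∧ z ∧ ¬e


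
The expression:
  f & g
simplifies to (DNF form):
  f & g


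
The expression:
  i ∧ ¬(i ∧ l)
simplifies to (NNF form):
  i ∧ ¬l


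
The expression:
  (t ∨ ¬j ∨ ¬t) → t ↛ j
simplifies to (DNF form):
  t ∧ ¬j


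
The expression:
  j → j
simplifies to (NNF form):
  True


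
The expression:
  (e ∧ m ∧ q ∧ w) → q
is always true.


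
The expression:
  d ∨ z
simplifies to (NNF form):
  d ∨ z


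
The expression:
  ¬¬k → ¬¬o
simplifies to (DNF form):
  o ∨ ¬k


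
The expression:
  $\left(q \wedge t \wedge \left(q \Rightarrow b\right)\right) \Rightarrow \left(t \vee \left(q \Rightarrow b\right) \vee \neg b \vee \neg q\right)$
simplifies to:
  $\text{True}$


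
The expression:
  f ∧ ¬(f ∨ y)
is never true.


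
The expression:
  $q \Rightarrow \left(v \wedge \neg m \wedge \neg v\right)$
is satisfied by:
  {q: False}


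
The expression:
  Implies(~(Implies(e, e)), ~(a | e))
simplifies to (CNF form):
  True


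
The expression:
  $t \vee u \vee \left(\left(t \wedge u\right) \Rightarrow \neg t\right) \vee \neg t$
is always true.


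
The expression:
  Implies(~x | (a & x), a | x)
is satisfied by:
  {a: True, x: True}
  {a: True, x: False}
  {x: True, a: False}


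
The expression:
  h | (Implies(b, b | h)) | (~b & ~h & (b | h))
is always true.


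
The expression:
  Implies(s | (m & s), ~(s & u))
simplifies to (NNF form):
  ~s | ~u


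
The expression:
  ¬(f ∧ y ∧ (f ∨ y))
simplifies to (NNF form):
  ¬f ∨ ¬y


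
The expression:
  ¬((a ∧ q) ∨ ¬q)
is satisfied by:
  {q: True, a: False}


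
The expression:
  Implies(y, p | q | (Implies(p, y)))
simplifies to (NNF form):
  True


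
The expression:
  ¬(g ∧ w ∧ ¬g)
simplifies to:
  True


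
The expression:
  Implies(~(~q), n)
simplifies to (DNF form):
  n | ~q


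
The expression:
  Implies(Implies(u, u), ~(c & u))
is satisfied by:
  {u: False, c: False}
  {c: True, u: False}
  {u: True, c: False}


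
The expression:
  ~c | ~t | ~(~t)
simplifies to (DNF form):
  True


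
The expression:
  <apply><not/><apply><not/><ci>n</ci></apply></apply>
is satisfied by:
  {n: True}


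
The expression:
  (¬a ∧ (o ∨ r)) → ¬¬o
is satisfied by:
  {a: True, o: True, r: False}
  {a: True, o: False, r: False}
  {o: True, a: False, r: False}
  {a: False, o: False, r: False}
  {r: True, a: True, o: True}
  {r: True, a: True, o: False}
  {r: True, o: True, a: False}


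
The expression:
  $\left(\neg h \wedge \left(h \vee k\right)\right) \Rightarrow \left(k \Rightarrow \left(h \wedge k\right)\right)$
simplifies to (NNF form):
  $h \vee \neg k$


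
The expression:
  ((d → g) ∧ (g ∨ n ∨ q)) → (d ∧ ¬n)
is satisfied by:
  {d: True, q: False, g: False, n: False}
  {d: True, q: True, g: False, n: False}
  {n: True, d: True, q: False, g: False}
  {n: True, d: True, q: True, g: False}
  {d: True, g: True, q: False, n: False}
  {d: True, g: True, q: True, n: False}
  {g: False, q: False, n: False, d: False}


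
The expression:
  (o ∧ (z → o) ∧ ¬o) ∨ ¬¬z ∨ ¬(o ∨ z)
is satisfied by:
  {z: True, o: False}
  {o: False, z: False}
  {o: True, z: True}


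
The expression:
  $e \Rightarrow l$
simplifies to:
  $l \vee \neg e$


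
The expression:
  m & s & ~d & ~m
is never true.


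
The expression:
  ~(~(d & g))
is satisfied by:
  {d: True, g: True}


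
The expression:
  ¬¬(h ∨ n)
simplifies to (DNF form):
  h ∨ n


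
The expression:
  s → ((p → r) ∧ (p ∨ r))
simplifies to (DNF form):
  r ∨ ¬s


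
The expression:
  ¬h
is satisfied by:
  {h: False}


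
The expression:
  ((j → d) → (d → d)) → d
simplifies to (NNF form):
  d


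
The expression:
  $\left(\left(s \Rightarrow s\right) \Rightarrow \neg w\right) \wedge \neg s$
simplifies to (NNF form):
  $\neg s \wedge \neg w$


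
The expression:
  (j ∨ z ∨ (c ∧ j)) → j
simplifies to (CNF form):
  j ∨ ¬z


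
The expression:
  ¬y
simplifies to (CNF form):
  ¬y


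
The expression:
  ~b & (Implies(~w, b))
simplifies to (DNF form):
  w & ~b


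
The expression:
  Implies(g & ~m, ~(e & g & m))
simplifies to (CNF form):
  True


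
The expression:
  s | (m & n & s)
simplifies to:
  s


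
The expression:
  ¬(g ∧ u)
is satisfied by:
  {g: False, u: False}
  {u: True, g: False}
  {g: True, u: False}


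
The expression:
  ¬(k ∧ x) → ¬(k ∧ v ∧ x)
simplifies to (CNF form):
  True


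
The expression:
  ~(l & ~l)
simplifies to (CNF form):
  True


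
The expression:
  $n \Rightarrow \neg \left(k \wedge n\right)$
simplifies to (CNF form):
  $\neg k \vee \neg n$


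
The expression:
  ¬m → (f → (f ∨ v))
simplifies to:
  True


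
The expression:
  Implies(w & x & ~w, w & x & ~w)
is always true.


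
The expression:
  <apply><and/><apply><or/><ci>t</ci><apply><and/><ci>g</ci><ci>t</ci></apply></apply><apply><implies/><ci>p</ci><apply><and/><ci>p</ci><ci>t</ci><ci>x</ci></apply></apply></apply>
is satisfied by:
  {t: True, x: True, p: False}
  {t: True, p: False, x: False}
  {t: True, x: True, p: True}


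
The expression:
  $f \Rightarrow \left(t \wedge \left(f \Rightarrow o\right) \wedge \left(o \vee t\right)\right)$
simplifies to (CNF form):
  $\left(o \vee \neg f\right) \wedge \left(t \vee \neg f\right)$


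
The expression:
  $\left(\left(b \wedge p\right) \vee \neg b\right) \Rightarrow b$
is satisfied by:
  {b: True}


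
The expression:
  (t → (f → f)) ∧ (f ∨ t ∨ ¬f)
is always true.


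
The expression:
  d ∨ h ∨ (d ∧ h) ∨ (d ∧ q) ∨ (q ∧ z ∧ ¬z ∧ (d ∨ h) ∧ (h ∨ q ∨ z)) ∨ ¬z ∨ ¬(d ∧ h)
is always true.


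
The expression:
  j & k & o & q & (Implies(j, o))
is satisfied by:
  {j: True, o: True, q: True, k: True}


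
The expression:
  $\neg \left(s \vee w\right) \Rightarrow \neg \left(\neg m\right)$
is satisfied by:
  {s: True, m: True, w: True}
  {s: True, m: True, w: False}
  {s: True, w: True, m: False}
  {s: True, w: False, m: False}
  {m: True, w: True, s: False}
  {m: True, w: False, s: False}
  {w: True, m: False, s: False}


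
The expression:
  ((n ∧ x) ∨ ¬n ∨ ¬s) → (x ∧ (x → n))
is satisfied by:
  {x: True, s: True, n: True}
  {x: True, n: True, s: False}
  {s: True, n: True, x: False}


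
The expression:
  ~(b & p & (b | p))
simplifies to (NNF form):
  ~b | ~p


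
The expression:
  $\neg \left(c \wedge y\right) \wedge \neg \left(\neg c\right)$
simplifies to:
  $c \wedge \neg y$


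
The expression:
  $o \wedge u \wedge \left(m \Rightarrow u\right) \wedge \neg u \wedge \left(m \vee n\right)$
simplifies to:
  $\text{False}$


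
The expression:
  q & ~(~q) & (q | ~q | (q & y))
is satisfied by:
  {q: True}


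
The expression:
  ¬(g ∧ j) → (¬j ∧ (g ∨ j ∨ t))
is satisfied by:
  {g: True, t: True, j: False}
  {g: True, t: False, j: False}
  {j: True, g: True, t: True}
  {j: True, g: True, t: False}
  {t: True, j: False, g: False}


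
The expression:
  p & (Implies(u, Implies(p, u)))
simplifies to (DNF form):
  p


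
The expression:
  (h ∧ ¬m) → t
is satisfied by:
  {t: True, m: True, h: False}
  {t: True, h: False, m: False}
  {m: True, h: False, t: False}
  {m: False, h: False, t: False}
  {t: True, m: True, h: True}
  {t: True, h: True, m: False}
  {m: True, h: True, t: False}


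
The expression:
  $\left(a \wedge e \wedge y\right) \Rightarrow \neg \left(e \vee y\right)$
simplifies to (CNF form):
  $\neg a \vee \neg e \vee \neg y$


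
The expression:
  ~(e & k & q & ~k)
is always true.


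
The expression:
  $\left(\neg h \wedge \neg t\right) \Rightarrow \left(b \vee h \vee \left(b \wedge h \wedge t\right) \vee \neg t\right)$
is always true.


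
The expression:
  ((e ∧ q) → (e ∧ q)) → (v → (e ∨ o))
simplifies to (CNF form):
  e ∨ o ∨ ¬v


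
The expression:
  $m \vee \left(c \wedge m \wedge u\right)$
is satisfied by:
  {m: True}


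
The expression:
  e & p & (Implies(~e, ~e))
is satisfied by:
  {p: True, e: True}


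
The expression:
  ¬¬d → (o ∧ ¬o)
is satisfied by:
  {d: False}


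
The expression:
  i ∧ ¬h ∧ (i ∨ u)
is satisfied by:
  {i: True, h: False}


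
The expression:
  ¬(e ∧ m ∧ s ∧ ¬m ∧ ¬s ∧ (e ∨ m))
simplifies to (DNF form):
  True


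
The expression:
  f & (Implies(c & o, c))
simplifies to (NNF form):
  f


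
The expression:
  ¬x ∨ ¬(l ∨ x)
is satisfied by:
  {x: False}


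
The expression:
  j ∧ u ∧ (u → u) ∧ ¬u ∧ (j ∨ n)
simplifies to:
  False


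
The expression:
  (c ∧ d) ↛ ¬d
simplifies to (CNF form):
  c ∧ d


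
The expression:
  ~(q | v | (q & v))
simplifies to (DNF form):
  ~q & ~v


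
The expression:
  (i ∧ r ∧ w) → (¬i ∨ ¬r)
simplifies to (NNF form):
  ¬i ∨ ¬r ∨ ¬w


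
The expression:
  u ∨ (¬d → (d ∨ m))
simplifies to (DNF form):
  d ∨ m ∨ u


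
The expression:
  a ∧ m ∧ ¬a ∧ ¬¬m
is never true.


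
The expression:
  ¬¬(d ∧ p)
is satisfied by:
  {p: True, d: True}


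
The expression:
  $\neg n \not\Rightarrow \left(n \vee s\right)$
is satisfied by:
  {n: False, s: False}


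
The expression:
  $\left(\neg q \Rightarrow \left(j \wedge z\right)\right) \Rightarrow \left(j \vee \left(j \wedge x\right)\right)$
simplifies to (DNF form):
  $j \vee \neg q$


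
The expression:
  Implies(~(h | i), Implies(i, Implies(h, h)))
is always true.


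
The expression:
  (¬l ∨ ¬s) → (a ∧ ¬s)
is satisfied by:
  {a: True, l: True, s: False}
  {a: True, l: False, s: False}
  {s: True, a: True, l: True}
  {s: True, l: True, a: False}


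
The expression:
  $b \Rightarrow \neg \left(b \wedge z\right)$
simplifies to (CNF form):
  $\neg b \vee \neg z$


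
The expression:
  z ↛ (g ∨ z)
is never true.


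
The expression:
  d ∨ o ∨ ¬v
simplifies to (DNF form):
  d ∨ o ∨ ¬v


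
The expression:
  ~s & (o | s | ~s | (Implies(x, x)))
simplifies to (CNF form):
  ~s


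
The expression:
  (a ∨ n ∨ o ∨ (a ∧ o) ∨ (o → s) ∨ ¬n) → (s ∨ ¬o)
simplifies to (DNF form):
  s ∨ ¬o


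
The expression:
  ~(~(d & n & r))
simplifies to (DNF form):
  d & n & r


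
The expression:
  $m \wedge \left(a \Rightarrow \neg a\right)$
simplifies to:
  $m \wedge \neg a$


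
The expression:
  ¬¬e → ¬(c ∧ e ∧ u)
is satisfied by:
  {u: False, c: False, e: False}
  {e: True, u: False, c: False}
  {c: True, u: False, e: False}
  {e: True, c: True, u: False}
  {u: True, e: False, c: False}
  {e: True, u: True, c: False}
  {c: True, u: True, e: False}


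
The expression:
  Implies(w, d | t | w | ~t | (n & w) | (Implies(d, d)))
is always true.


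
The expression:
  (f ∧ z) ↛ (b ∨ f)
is never true.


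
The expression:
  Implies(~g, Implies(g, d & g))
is always true.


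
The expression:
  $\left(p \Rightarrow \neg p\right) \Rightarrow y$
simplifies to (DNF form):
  $p \vee y$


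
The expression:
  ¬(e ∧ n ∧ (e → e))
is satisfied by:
  {e: False, n: False}
  {n: True, e: False}
  {e: True, n: False}


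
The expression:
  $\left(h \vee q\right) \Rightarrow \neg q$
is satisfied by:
  {q: False}


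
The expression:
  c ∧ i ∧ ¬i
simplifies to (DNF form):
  False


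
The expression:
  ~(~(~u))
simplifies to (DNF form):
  ~u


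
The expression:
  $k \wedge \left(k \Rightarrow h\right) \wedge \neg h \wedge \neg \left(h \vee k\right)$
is never true.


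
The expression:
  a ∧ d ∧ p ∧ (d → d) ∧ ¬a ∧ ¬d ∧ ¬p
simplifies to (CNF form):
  False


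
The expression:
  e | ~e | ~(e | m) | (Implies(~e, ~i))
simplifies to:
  True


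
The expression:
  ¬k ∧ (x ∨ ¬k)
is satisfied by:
  {k: False}


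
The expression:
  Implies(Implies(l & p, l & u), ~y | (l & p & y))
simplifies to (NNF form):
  ~y | (l & p)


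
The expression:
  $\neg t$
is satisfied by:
  {t: False}


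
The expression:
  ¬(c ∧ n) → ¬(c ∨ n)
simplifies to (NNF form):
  (c ∧ n) ∨ (¬c ∧ ¬n)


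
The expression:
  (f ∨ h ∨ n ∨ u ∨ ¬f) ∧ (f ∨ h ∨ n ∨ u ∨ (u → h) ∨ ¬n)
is always true.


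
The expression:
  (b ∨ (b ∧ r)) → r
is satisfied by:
  {r: True, b: False}
  {b: False, r: False}
  {b: True, r: True}


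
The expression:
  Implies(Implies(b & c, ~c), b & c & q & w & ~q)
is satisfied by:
  {c: True, b: True}


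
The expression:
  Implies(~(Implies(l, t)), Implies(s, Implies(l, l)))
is always true.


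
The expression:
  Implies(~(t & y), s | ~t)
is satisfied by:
  {y: True, s: True, t: False}
  {y: True, s: False, t: False}
  {s: True, y: False, t: False}
  {y: False, s: False, t: False}
  {y: True, t: True, s: True}
  {y: True, t: True, s: False}
  {t: True, s: True, y: False}


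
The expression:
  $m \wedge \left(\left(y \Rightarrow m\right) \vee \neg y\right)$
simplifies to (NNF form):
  $m$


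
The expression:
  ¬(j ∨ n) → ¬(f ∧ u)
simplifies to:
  j ∨ n ∨ ¬f ∨ ¬u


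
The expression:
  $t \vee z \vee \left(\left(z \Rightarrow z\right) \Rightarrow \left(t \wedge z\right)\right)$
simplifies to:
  $t \vee z$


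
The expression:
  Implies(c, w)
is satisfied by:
  {w: True, c: False}
  {c: False, w: False}
  {c: True, w: True}


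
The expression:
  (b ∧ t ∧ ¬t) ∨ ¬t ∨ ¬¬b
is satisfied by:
  {b: True, t: False}
  {t: False, b: False}
  {t: True, b: True}


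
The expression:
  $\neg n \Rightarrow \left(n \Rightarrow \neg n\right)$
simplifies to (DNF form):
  $\text{True}$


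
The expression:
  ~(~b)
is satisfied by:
  {b: True}


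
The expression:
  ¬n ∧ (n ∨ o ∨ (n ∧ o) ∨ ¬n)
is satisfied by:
  {n: False}


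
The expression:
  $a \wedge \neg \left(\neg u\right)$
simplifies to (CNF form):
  $a \wedge u$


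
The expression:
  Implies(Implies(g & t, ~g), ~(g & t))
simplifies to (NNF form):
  True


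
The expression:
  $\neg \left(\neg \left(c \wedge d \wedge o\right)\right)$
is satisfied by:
  {c: True, d: True, o: True}


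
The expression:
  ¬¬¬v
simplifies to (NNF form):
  ¬v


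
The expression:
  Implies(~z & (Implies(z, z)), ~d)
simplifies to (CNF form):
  z | ~d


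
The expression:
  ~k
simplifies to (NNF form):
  ~k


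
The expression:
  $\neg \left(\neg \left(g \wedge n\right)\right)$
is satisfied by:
  {g: True, n: True}


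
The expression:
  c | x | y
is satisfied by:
  {y: True, c: True, x: True}
  {y: True, c: True, x: False}
  {y: True, x: True, c: False}
  {y: True, x: False, c: False}
  {c: True, x: True, y: False}
  {c: True, x: False, y: False}
  {x: True, c: False, y: False}


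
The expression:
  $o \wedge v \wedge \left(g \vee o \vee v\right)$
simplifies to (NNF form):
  $o \wedge v$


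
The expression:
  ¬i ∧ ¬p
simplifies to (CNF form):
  ¬i ∧ ¬p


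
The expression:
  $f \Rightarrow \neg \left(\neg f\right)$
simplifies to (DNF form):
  $\text{True}$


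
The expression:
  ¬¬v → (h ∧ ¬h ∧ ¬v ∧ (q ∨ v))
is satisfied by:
  {v: False}


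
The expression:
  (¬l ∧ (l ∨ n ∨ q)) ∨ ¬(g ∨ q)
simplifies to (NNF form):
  (n ∧ ¬l) ∨ (q ∧ ¬l) ∨ (¬g ∧ ¬q)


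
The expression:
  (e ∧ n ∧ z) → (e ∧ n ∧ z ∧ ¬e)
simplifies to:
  ¬e ∨ ¬n ∨ ¬z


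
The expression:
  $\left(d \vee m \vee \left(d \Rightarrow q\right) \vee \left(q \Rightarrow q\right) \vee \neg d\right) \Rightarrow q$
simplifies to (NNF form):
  $q$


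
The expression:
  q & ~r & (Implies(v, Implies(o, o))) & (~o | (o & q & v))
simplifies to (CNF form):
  q & ~r & (v | ~o)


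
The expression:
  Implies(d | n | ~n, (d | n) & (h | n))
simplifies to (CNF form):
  (d | n) & (h | n)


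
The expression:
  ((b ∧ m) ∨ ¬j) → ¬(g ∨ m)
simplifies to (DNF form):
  (j ∧ ¬b) ∨ (j ∧ ¬m) ∨ (¬g ∧ ¬m)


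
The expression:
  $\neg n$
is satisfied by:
  {n: False}


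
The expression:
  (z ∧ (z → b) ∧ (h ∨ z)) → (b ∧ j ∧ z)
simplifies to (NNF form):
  j ∨ ¬b ∨ ¬z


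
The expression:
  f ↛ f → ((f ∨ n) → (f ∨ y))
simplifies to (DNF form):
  True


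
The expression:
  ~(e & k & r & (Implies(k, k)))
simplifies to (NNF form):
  ~e | ~k | ~r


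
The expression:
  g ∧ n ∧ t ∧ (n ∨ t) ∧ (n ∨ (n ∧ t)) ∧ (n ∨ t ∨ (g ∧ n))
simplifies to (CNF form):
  g ∧ n ∧ t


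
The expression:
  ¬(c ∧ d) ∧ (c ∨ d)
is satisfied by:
  {d: True, c: False}
  {c: True, d: False}


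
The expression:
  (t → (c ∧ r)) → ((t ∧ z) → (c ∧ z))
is always true.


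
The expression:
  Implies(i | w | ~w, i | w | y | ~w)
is always true.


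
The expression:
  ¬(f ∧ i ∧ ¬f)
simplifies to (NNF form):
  True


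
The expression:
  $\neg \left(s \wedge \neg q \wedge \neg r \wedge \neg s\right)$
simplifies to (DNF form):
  $\text{True}$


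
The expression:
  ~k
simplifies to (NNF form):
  ~k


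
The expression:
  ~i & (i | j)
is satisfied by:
  {j: True, i: False}


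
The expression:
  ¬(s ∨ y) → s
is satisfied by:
  {y: True, s: True}
  {y: True, s: False}
  {s: True, y: False}


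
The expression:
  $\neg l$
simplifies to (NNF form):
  $\neg l$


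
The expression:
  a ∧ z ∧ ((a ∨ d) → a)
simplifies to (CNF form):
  a ∧ z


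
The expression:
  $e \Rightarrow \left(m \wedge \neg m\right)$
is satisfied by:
  {e: False}


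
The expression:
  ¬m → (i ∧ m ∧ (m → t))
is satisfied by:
  {m: True}


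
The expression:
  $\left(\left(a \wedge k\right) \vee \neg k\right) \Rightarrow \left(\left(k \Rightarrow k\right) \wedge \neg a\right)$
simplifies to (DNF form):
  $\neg a$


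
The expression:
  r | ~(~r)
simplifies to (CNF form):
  r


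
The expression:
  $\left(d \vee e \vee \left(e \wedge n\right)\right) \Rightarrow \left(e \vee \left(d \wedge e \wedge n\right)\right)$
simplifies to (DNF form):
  $e \vee \neg d$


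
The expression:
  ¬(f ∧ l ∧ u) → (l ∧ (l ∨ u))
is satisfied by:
  {l: True}


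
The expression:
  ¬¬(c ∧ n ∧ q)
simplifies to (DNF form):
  c ∧ n ∧ q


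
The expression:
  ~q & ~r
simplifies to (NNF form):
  ~q & ~r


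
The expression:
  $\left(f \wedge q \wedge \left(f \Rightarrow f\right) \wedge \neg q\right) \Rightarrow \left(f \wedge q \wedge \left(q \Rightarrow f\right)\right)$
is always true.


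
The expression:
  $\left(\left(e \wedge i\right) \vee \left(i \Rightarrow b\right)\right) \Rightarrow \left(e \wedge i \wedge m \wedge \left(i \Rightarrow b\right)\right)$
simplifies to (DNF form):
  $\left(e \wedge i \wedge \neg e\right) \vee \left(i \wedge \neg b \wedge \neg e\right) \vee \left(b \wedge e \wedge i \wedge m\right) \vee \left(b \wedge e \wedge i \wedge \neg e\right) \vee \left(b \wedge i \wedge m \wedge \neg b\right) \vee \left(b \wedge i \wedge \neg b \wedge \neg e\right) \vee \left(e \wedge i \wedge m \wedge \neg e\right) \vee \left(i \wedge m \wedge \neg b \wedge \neg e\right)$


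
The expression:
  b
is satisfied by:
  {b: True}


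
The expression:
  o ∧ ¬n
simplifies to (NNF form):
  o ∧ ¬n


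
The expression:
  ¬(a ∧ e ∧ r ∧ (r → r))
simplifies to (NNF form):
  ¬a ∨ ¬e ∨ ¬r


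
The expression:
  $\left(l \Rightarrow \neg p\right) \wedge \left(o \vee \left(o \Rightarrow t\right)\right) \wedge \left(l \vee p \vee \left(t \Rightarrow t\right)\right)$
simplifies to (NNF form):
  $\neg l \vee \neg p$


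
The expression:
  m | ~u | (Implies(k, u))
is always true.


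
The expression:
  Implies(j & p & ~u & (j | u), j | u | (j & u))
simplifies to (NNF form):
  True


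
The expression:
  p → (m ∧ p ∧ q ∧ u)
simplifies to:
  (m ∧ q ∧ u) ∨ ¬p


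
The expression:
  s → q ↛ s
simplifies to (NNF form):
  ¬s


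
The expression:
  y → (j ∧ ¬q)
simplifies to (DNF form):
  (j ∧ ¬q) ∨ ¬y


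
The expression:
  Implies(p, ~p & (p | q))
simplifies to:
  ~p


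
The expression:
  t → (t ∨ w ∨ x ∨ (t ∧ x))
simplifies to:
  True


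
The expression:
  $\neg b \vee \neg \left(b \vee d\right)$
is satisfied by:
  {b: False}


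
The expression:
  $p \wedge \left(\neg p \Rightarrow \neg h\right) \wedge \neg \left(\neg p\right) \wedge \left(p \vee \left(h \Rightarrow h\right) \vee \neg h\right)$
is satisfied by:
  {p: True}


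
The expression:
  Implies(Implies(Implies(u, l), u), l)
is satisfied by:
  {l: True, u: False}
  {u: False, l: False}
  {u: True, l: True}


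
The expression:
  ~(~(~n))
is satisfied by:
  {n: False}


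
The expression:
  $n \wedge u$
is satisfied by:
  {u: True, n: True}


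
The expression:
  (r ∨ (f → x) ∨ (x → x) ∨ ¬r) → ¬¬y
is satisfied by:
  {y: True}


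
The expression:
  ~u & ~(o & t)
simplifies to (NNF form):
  ~u & (~o | ~t)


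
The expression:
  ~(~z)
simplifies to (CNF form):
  z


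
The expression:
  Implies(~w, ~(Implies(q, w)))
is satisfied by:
  {q: True, w: True}
  {q: True, w: False}
  {w: True, q: False}


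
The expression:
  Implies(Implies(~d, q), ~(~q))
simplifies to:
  q | ~d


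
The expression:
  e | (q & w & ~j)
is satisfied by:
  {q: True, e: True, w: True, j: False}
  {q: True, e: True, j: False, w: False}
  {e: True, w: True, j: False, q: False}
  {e: True, j: False, w: False, q: False}
  {e: True, q: True, j: True, w: True}
  {e: True, q: True, j: True, w: False}
  {e: True, j: True, w: True, q: False}
  {e: True, j: True, w: False, q: False}
  {q: True, w: True, j: False, e: False}


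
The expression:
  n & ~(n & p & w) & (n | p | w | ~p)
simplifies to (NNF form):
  n & (~p | ~w)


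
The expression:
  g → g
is always true.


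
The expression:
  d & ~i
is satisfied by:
  {d: True, i: False}


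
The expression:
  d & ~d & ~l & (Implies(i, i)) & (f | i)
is never true.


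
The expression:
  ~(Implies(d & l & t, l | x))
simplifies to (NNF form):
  False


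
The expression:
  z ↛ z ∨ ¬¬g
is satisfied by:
  {g: True}


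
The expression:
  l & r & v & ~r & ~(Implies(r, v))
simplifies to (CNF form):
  False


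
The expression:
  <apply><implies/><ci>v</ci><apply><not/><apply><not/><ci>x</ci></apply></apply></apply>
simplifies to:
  <apply><or/><ci>x</ci><apply><not/><ci>v</ci></apply></apply>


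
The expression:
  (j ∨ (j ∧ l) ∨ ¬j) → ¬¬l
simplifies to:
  l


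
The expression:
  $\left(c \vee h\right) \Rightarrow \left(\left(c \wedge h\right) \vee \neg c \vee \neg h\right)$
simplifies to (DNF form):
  $\text{True}$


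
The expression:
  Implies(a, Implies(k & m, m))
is always true.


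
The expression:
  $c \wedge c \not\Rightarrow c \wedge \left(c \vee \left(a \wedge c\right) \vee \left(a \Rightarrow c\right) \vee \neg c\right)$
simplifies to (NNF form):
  $\text{False}$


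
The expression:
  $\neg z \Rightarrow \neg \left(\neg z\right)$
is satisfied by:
  {z: True}


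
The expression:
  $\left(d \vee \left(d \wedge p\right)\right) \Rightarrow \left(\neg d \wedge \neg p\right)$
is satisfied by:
  {d: False}
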